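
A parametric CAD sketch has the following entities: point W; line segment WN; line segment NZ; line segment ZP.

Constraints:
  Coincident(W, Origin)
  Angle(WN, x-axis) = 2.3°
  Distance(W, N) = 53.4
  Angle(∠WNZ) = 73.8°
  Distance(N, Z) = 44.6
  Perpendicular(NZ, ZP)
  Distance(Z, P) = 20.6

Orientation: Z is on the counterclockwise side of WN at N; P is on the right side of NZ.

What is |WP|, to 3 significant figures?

77.8

W is at the origin; WN runs at 2.3° with length 53.4, so N = 53.4·(cos 2.3°, sin 2.3°) = (53.4, 2.14). ∠WNZ = 73.8°, so NZ runs at 2.3° + (180° − 73.8°) = 108° from the x-axis; with |NZ| = 44.6, Z = N + 44.6·(cos 108°, sin 108°) = (39.2, 44.4). NZ is perpendicular to ZP; with |ZP| = 20.6 on the right of NZ, P = Z + 20.6·(0.948, 0.317) = (58.7, 51.0). Then |WP| = |P − W| = 77.8.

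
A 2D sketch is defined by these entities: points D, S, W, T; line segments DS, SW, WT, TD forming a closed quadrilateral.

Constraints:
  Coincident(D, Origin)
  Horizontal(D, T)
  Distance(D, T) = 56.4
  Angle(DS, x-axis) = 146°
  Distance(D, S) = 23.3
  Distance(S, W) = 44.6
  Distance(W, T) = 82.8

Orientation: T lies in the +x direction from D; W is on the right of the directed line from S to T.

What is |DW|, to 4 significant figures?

37.45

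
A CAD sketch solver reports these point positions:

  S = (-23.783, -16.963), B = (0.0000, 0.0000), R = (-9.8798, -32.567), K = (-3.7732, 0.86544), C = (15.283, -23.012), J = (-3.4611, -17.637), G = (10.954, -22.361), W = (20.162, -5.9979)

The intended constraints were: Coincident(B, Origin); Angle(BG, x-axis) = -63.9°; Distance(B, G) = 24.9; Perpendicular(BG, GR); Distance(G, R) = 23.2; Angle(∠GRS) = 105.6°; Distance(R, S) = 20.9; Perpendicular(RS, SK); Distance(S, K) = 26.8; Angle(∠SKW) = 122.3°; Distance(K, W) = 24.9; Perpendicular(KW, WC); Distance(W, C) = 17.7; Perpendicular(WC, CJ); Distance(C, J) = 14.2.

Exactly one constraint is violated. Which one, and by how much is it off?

Distance(C, J) = 14.2 — off by 5.30.

B = (0.00, 0.00) ✓; BG at -63.90° ✓; |BG| = 24.90 ✓; ∠(BG, GR) = 90.00° ✓; |GR| = 23.20 ✓; ∠GRS = 105.6° ✓; |RS| = 20.90 ✓; ∠(RS, SK) = 90.00° ✓; |SK| = 26.80 ✓; ∠SKW = 122.3° ✓; |KW| = 24.90 ✓; ∠(KW, WC) = 90.00° ✓; |WC| = 17.70 ✓; ∠(WC, CJ) = 90.00° ✓; |CJ| = 19.50 ✗.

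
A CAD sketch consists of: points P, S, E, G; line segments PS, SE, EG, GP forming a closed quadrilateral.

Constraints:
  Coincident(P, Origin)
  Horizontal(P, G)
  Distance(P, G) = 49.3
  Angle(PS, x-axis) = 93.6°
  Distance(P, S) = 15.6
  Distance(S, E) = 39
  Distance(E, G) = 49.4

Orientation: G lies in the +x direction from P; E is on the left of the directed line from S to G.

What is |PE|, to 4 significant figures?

50.84

Checks: |SE| = 39.00 ✓; |EG| = 49.40 ✓.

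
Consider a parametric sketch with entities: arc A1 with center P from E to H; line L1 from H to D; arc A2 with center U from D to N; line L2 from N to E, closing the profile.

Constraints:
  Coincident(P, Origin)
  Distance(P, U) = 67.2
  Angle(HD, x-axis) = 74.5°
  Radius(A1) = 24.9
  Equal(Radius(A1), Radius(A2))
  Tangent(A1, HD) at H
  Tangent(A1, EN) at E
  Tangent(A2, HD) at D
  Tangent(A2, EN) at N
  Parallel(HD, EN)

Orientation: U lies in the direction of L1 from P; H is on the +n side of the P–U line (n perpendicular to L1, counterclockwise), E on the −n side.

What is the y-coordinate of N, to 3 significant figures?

58.1

The slot axis is L1's direction at 74.5°, so u = (cos 74.5°, sin 74.5°) = (0.267, 0.964) and n = (−sin 74.5°, cos 74.5°) = (-0.964, 0.267). P is at the origin and U lies 67.2 along u from P, so U = 67.2·u = (18.0, 64.8). Tangency of A1 to both parallel lines with radius 24.9 puts H and E at P ± 24.9·n: H = (-24.0, 6.65), E = (24.0, -6.65). Equal radii place D and N the same way about U: D = U + 24.9·n = (-6.04, 71.4), N = U − 24.9·n = (42.0, 58.1). So N.y = 58.1.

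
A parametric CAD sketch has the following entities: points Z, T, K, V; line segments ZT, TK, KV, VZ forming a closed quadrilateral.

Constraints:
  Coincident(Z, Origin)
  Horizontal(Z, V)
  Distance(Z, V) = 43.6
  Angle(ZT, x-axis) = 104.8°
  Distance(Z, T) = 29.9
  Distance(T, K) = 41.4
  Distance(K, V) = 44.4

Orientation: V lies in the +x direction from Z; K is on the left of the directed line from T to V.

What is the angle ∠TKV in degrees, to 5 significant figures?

86.502°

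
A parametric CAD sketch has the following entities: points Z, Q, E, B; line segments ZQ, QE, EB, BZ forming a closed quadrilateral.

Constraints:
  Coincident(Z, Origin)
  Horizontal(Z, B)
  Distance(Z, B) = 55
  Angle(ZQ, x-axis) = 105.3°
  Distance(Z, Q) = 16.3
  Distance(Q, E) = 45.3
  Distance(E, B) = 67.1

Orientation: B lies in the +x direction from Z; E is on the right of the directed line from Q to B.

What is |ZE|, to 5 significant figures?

30.028

Checks: |QE| = 45.30 ✓; |EB| = 67.10 ✓.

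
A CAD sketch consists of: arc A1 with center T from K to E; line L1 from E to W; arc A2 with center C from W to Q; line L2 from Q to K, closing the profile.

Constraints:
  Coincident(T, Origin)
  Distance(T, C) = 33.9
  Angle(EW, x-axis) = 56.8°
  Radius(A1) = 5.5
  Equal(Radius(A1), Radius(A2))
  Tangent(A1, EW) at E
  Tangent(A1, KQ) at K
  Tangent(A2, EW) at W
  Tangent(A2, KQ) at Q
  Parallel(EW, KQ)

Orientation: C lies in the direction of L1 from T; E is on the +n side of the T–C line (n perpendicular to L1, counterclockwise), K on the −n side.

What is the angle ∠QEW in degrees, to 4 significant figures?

17.98°

Tangency of A1 to both parallel lines with radius 5.5 puts E and K at T ± 5.5·n: E = (-4.602, 3.012), K = (4.602, -3.012). Equal radii place W and Q the same way about C: W = C + 5.5·n = (13.96, 31.38), Q = C − 5.5·n = (23.16, 25.35). Then cos ∠QEW = EQ·EW / (|EQ||EW|), giving 17.98°.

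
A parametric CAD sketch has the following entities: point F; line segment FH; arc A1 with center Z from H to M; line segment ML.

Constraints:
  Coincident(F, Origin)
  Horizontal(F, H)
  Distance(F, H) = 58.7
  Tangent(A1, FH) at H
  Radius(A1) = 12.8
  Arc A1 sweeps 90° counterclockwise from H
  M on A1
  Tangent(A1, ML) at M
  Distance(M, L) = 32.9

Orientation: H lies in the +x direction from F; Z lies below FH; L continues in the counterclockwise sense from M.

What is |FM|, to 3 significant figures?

47.7

F is at the origin; F and H share the same y with |FH| = 58.7 and H on the +x side, so H = (58.7, 0.00). Tangency of A1 to FH means the radius ZH is perpendicular to FH, so Z = H + (0, -12.8) = (58.7, -12.8). On A1, H sits at bearing 90° from Z; a 90° counterclockwise sweep puts M at bearing 180°, so M = Z + 12.8·(cos 180°, sin 180°) = (45.9, -12.8). Then |FM| = |M − F| = 47.7.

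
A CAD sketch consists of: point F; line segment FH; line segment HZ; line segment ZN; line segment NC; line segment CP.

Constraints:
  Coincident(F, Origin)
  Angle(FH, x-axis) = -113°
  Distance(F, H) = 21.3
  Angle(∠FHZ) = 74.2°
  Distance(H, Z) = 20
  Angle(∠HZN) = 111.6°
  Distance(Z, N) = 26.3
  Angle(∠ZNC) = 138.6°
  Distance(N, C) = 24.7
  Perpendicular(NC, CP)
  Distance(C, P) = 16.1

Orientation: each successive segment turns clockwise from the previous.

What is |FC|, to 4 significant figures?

31.31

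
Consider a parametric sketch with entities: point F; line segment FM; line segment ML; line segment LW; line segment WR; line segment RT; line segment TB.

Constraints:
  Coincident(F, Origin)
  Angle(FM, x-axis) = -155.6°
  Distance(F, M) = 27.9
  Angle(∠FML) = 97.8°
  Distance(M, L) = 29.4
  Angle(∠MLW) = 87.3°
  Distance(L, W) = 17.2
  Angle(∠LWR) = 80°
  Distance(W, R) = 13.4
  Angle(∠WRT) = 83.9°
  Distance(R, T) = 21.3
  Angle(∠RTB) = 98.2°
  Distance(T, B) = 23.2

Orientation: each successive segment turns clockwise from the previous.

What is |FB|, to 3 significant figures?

57.1

F is at the origin; FM runs at -155.6° with length 27.9, so M = (-25.4, -11.5). ∠FML = 97.8° gives ML at 122° from the x-axis; with |ML| = 29.4, L = (-41.1, 13.4). ∠MLW = 87.3° gives LW at 29.5° from the x-axis; with |LW| = 17.2, W = (-26.1, 21.8). ∠LWR = 80.0° gives WR at -70.5° from the x-axis; with |WR| = 13.4, R = (-21.6, 9.19). ∠WRT = 83.9° gives RT at -167° from the x-axis; with |RT| = 21.3, T = (-42.4, 4.25). ∠RTB = 98.2° gives TB at 112° from the x-axis; with |TB| = 23.2, B = (-50.9, 25.8). Then |FB| = |B − F| = 57.1.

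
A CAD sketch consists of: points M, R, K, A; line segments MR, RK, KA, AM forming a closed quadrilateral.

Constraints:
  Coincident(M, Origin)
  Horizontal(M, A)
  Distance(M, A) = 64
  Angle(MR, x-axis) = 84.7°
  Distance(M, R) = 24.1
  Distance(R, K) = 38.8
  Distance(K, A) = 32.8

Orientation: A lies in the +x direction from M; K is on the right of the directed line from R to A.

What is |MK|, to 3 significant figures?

31.3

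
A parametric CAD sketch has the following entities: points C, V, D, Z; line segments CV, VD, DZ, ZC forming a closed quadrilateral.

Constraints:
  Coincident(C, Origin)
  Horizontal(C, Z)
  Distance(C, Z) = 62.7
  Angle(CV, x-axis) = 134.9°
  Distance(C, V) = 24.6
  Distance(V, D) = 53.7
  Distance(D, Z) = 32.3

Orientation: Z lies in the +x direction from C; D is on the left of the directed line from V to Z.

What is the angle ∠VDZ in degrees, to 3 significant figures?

143°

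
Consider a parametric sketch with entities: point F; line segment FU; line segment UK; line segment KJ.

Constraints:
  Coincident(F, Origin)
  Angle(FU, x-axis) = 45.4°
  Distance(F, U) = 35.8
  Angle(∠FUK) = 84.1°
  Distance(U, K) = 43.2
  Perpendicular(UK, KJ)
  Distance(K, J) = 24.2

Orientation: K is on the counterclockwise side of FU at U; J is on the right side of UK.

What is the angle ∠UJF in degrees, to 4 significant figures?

27.29°

F is at the origin; FU runs at 45.4° with length 35.8, so U = 35.8·(cos 45.4°, sin 45.4°) = (25.14, 25.49). ∠FUK = 84.1°, so UK runs at 45.4° + (180° − 84.1°) = 141.3° from the x-axis; with |UK| = 43.2, K = U + 43.2·(cos 141.3°, sin 141.3°) = (-8.578, 52.50). UK ⟂ KJ; with |KJ| = 24.2 on the right of UK, J = K + 24.2·(0.6252, 0.7804) = (6.553, 71.39). Then cos ∠UJF = JU·JF / (|JU||JF|), giving 27.29°.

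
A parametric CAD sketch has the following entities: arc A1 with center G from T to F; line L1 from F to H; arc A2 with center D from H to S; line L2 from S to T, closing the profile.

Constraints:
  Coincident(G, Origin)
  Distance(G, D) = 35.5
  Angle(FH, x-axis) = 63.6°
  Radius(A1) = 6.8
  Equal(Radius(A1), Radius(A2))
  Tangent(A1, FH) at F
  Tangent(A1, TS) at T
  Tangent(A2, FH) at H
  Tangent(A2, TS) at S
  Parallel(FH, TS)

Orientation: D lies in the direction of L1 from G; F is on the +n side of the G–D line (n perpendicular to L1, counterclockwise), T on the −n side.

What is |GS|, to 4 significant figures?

36.15

Tangency of A1 to both parallel lines with radius 6.8 puts F and T at G ± 6.8·n: F = (-6.091, 3.024), T = (6.091, -3.024). Equal radii place H and S the same way about D: H = D + 6.8·n = (9.694, 34.82), S = D − 6.8·n = (21.88, 28.77). Then |GS| = |S − G| = 36.15.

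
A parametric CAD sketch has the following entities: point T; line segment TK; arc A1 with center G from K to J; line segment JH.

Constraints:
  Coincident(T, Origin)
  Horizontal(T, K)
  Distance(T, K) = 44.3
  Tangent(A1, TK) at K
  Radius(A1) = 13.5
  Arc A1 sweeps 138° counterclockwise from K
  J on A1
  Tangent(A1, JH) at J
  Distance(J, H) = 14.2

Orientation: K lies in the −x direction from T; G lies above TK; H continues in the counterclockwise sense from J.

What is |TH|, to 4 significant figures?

56.49

T is at the origin; T and K share the same y with |TK| = 44.3 and K on the −x side, so K = (-44.30, 0.000). The tangent condition forces GK to be normal to TK, so G = K + (0, 13.5) = (-44.30, 13.50). On A1, K sits at bearing -90° from G; a 138° counterclockwise sweep puts J at bearing 48°, so J = G + 13.5·(cos 48°, sin 48°) = (-35.27, 23.53). Tangency of A1 to JH means the radius GJ is perpendicular to JH, so JH runs along (−sin 48°, cos 48°); with |JH| = 14.2, H = (-45.82, 33.03). Then |TH| = |H − T| = 56.49.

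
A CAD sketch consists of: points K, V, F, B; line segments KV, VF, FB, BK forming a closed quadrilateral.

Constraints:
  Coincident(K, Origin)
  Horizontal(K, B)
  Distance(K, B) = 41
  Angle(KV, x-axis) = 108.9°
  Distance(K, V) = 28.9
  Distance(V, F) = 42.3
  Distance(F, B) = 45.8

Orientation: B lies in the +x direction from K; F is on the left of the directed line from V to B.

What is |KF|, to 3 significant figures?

53.2

Checks: |VF| = 42.30 ✓; |FB| = 45.80 ✓.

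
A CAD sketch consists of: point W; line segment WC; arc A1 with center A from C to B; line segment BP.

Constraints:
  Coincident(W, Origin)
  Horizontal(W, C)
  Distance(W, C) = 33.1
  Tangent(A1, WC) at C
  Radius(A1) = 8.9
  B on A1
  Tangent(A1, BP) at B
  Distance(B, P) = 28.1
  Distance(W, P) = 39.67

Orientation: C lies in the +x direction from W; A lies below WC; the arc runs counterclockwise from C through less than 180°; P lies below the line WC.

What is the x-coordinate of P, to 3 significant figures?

19.0

Checks: |AB| = 8.900 ✓; ∠(AB, BP) = 90.00° ✓; |BP| = 28.10 ✓; |WP| = 39.67 ✓.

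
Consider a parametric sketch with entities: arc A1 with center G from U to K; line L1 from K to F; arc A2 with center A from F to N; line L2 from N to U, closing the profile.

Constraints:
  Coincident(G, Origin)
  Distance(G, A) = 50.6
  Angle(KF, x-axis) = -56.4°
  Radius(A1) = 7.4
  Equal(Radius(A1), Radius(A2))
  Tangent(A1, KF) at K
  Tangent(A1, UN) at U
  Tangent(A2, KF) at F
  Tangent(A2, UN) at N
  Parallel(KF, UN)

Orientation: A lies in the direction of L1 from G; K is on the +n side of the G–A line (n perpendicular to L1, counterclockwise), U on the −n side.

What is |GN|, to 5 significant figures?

51.138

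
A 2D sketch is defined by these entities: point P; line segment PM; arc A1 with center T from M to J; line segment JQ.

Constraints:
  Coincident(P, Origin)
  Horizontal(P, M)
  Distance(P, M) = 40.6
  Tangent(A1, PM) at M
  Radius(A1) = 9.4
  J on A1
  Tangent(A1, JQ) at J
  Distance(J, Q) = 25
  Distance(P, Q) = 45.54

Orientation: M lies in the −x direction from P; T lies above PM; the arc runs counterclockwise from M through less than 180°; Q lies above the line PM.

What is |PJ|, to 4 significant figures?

32.49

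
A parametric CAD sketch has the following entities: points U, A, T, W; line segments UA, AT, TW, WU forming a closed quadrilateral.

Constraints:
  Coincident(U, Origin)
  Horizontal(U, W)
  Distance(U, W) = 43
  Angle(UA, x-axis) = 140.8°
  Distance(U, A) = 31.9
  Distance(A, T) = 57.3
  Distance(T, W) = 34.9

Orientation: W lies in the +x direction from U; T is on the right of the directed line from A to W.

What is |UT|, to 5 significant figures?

25.891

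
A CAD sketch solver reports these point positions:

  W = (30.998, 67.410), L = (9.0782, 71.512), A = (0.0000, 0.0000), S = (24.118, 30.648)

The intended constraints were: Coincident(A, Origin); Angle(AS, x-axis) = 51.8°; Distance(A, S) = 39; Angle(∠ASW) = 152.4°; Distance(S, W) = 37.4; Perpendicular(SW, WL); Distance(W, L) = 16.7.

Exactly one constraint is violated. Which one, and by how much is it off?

Distance(W, L) = 16.7 — off by 5.60.

A = (0.00, 0.00) ✓; AS at 51.80° ✓; |AS| = 39.00 ✓; ∠ASW = 152.4° ✓; |SW| = 37.40 ✓; ∠(SW, WL) = 90.00° ✓; |WL| = 22.30 ✗.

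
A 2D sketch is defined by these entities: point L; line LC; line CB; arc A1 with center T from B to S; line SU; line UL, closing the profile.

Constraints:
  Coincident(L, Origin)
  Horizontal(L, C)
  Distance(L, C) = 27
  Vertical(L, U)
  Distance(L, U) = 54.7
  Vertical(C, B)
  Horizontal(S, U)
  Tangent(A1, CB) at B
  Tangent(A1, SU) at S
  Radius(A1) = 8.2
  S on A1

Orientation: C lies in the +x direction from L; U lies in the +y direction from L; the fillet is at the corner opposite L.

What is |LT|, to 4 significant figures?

50.16

L is at the origin; LC is horizontal with |LC| = 27.0 and C on the +x side, so C = (27.00, 0.000). LU is vertical with |LU| = 54.7 and U on the +y side, so U = (0.000, 54.70). The virtual corner opposite L is at (27.00, 54.70). The tangent condition forces TB to be normal to CB and tangency of A1 to SU means the radius TS is perpendicular to SU, with radius 8.2, so the center T sits 8.2 in from both sides at T = (18.80, 46.50). Then |LT| = |T − L| = 50.16.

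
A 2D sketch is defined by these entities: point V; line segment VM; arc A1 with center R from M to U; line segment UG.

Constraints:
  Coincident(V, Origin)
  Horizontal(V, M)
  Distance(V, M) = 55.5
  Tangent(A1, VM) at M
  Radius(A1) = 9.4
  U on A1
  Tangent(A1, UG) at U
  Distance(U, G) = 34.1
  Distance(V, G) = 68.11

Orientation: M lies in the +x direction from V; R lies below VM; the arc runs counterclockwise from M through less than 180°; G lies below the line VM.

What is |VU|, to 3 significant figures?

47.5

Checks: |RU| = 9.400 ✓; ∠(RU, UG) = 90.00° ✓; |UG| = 34.10 ✓; |VG| = 68.11 ✓.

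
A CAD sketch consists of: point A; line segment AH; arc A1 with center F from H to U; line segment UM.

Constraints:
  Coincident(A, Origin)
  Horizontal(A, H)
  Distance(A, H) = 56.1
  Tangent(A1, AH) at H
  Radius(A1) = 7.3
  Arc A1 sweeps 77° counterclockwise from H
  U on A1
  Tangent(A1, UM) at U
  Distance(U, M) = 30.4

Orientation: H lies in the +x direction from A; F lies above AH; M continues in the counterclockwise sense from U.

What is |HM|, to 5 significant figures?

37.937

On A1, H sits at bearing -90° from F; a 77° counterclockwise sweep puts U at bearing -13°, so U = F + 7.3·(cos -13°, sin -13°) = (63.213, 5.6579). Since A1 is tangent to UM there, FU ⟂ UM, so UM runs along (−sin -13°, cos -13°); with |UM| = 30.4, M = (70.051, 35.279). Then |HM| = |M − H| = 37.937.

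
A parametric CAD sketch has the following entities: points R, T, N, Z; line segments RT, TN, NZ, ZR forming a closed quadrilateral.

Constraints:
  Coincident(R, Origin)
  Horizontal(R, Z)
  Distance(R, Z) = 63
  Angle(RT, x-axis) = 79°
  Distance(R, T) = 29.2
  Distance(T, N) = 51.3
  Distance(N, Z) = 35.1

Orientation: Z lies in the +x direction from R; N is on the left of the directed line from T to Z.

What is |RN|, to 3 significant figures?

66.2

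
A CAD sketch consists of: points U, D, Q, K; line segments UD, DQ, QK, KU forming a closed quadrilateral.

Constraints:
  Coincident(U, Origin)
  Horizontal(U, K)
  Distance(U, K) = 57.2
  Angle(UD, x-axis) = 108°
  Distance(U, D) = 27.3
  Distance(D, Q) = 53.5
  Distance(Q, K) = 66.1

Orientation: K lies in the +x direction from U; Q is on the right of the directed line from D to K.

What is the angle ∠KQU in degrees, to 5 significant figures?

59.328°

U is at the origin; UK is horizontal with |UK| = 57.2 and K in +x, so K = (57.2, 0). UD runs at 108.0° with |UD| = 27.3, so D = (-8.4362, 25.964). Q is determined by |DQ| = 53.5 and |QK| = 66.1 together: it lies at the intersection of circle(D, 53.5) and circle(K, 66.1). With |DK| = 70.585, the foot of the radical line on DK is 24.618 from D and the perpendicular offset is √(53.5² − 24.618²) = 47.500. Taking the right-of-DK solution: Q = (-3.0167, -27.261).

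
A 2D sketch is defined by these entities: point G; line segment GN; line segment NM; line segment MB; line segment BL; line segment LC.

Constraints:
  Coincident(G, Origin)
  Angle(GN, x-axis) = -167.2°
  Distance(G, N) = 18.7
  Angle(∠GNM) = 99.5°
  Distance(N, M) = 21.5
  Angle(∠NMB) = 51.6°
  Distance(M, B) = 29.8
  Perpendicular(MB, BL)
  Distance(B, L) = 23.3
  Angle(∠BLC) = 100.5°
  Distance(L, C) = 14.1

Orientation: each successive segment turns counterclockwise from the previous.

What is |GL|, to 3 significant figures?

15.5

∠NMB = 51.6° gives MB at 41.7° from the x-axis; with |MB| = 29.8, B = (5.25, -5.78). MB is perpendicular to BL, so BL runs at 132°; with |BL| = 23.3, L = (-10.2, 11.6). Then |GL| = |L − G| = 15.5.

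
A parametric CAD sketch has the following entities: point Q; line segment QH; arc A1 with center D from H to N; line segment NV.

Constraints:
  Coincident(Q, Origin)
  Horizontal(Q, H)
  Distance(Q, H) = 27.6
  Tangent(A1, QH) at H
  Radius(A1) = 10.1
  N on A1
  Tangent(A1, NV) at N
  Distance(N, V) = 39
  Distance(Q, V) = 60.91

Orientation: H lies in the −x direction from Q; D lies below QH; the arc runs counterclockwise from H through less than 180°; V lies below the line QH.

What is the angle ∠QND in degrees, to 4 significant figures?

12.36°

Checks: |DN| = 10.10 ✓; ∠(DN, NV) = 90.00° ✓; |NV| = 39.00 ✓; |QV| = 60.91 ✓.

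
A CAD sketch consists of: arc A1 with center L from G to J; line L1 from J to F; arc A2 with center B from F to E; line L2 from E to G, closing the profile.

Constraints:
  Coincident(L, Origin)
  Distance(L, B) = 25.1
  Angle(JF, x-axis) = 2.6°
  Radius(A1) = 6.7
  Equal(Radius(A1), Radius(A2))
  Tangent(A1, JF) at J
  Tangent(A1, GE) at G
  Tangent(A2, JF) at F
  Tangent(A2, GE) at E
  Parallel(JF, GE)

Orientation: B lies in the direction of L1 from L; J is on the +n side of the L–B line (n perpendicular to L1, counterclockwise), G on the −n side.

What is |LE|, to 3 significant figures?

26.0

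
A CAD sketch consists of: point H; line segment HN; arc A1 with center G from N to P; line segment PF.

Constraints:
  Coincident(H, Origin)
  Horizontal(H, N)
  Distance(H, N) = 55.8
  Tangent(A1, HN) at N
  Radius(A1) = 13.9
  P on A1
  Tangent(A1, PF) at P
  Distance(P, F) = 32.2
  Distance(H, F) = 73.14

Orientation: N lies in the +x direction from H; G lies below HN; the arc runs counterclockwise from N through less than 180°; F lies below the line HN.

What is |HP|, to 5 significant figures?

46.798

H is at the origin; HN is horizontal with |HN| = 55.8 and N on the +x side, so N = (55.800, 0.0000). A1 meets HN tangentially, so GN is at right angles to HN, so G = N + (0, -13.9) = (55.800, -13.900). Since GP ⟂ PF (tangency), |GF| = √(13.9² + 32.2²) = 35.072 regardless of where P sits on A1. So F lies on both circle(H, 73.14) and circle(G, 35.072); the below-HN intersection is F = (54.352, -48.942). P is the foot of the tangent from F: P = (42.822, -18.877).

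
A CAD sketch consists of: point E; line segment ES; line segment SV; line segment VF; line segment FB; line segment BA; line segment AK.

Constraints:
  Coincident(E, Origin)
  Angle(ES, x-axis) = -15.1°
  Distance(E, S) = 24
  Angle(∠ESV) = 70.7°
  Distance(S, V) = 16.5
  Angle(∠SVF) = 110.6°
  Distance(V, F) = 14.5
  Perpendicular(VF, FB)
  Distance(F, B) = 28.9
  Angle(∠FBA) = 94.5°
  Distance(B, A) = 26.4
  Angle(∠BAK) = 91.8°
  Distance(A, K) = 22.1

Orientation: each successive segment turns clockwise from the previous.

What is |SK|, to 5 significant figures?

10.615

∠FBA = 94.5° gives BA at -9.3000° from the x-axis; with |BA| = 26.4, A = (32.715, 7.3917). ∠BAK = 91.8° gives AK at -97.500° from the x-axis; with |AK| = 22.1, K = (29.830, -14.519). Then |SK| = |K − S| = 10.615.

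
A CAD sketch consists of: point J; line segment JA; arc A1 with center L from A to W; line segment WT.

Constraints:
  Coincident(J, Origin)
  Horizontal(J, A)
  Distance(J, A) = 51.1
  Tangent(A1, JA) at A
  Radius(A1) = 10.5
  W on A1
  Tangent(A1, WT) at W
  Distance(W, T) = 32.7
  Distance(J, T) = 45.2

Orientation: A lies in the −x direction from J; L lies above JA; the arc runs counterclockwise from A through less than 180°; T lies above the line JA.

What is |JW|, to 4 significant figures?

42.03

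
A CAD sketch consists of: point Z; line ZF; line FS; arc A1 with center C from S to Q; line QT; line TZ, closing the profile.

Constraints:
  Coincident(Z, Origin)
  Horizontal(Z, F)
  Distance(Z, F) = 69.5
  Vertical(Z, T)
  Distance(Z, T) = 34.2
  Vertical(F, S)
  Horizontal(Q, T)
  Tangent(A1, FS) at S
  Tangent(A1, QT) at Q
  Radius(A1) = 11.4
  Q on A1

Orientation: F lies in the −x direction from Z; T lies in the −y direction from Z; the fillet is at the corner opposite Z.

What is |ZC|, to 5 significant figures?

62.414

Z is at the origin; Z and F share the same y with |ZF| = 69.5 and F on the −x side, so F = (-69.500, 0.0000). Z and T share the same x with |ZT| = 34.2 and T on the −y side, so T = (0.0000, -34.200). The virtual corner opposite Z is at (-69.500, -34.200). A1 meets FS tangentially, so CS is at right angles to FS and A1 meets QT tangentially, so CQ is at right angles to QT, with radius 11.4, so the center C sits 11.4 in from both sides at C = (-58.100, -22.800). Then |ZC| = |C − Z| = 62.414.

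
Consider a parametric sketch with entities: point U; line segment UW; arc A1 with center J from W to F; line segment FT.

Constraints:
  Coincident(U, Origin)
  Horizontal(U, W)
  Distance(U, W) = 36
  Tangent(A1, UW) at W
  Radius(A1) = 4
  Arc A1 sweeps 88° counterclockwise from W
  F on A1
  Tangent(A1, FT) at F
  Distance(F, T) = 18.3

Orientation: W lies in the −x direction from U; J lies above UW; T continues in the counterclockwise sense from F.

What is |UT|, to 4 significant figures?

38.40

On A1, W sits at bearing -90° from J; an 88° counterclockwise sweep puts F at bearing -2°, so F = J + 4.0·(cos -2°, sin -2°) = (-32.00, 3.860). Since A1 is tangent to FT there, JF ⟂ FT, so FT runs along (−sin -2°, cos -2°); with |FT| = 18.3, T = (-31.36, 22.15). Then |UT| = |T − U| = 38.40.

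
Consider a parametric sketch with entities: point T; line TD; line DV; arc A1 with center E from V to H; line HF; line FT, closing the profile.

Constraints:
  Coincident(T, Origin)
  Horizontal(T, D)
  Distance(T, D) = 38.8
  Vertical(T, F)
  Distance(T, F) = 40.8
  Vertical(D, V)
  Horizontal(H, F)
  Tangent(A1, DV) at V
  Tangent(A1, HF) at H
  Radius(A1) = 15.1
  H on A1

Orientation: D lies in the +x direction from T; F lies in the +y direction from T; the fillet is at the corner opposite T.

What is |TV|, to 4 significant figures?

46.54

T is at the origin; T and D share the same y with |TD| = 38.8 and D on the +x side, so D = (38.80, 0.000). TF is vertical with |TF| = 40.8 and F on the +y side, so F = (0.000, 40.80). The virtual corner opposite T is at (38.80, 40.80). The tangent condition forces EV to be normal to DV and A1 meets HF tangentially, so EH is at right angles to HF, with radius 15.1, so the center E sits 15.1 in from both sides at E = (23.70, 25.70). That places the tangent points at V = (38.80, 25.70) on DV and H = (23.70, 40.80) on HF. Then |TV| = |V − T| = 46.54.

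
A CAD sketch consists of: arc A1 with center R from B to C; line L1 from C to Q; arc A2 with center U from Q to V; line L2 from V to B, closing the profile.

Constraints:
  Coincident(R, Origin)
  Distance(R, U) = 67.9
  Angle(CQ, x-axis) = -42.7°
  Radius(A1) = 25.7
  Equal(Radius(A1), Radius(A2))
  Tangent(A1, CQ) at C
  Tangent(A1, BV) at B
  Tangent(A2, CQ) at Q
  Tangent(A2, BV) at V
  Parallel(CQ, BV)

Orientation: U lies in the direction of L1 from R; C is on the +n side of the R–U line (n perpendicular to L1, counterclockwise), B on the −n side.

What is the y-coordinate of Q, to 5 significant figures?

-27.160

The slot axis is L1's direction at -42.7°, so u = (cos -42.7°, sin -42.7°) = (0.73491, -0.67816) and n = (−sin -42.7°, cos -42.7°) = (0.67816, 0.73491). R is at the origin and U lies 67.9 along u from R, so U = 67.9·u = (49.901, -46.047). Tangency of A1 to both parallel lines with radius 25.7 puts C and B at R ± 25.7·n: C = (17.429, 18.887), B = (-17.429, -18.887). Equal radii place Q and V the same way about U: Q = U + 25.7·n = (67.329, -27.160), V = U − 25.7·n = (32.472, -64.934). So Q.y = -27.160.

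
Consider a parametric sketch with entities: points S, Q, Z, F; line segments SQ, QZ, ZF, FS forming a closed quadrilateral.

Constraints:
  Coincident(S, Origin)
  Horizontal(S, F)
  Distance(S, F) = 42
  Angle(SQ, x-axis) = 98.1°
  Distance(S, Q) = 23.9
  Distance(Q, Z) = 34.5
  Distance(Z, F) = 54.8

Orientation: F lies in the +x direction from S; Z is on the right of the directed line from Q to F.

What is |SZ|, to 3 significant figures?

15.4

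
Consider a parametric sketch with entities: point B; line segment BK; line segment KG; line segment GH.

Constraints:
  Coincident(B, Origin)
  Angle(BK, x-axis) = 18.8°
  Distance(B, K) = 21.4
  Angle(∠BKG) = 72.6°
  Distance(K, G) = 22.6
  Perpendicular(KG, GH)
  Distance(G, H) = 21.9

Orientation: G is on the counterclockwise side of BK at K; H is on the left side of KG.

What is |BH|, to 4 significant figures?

16.27

∠BKG = 72.6°, so KG runs at 18.8° + (180° − 72.6°) = 126.2° from the x-axis; with |KG| = 22.6, G = K + 22.6·(cos 126.2°, sin 126.2°) = (6.911, 25.13). The perpendicularity gives GH at right angles to KG; with |GH| = 21.9 on the left of KG, H = G + 21.9·(-0.8070, -0.5906) = (-10.76, 12.20). Then |BH| = |H − B| = 16.27.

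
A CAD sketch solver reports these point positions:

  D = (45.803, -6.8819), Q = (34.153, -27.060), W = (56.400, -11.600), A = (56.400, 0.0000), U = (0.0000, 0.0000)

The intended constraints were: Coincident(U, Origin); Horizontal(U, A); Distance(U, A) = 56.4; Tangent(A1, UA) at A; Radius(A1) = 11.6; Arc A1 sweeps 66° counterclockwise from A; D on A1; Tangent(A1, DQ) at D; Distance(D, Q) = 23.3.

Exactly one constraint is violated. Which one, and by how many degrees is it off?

Tangent(A1, DQ) at D — off by 6.00°.

U = (0.00, 0.00) ✓; U.y = 0.00, A.y = 0.00 ✓; |UA| = 56.40 ✓; ∠(WA, AU) = 90.00° ✓; |WA| = 11.60 ✓; bearing(W→D) − bearing(W→A) = 66.00° ✓; |WD| = 11.60 ✓; ∠(WD, DQ) = 96.00° ✗; |DQ| = 23.30 ✓.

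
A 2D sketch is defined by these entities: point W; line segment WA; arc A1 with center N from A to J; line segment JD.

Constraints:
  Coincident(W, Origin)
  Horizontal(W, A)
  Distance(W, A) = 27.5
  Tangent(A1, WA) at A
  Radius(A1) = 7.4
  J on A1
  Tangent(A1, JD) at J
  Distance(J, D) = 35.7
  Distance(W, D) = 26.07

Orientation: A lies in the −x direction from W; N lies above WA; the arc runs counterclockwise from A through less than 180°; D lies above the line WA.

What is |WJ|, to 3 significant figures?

22.6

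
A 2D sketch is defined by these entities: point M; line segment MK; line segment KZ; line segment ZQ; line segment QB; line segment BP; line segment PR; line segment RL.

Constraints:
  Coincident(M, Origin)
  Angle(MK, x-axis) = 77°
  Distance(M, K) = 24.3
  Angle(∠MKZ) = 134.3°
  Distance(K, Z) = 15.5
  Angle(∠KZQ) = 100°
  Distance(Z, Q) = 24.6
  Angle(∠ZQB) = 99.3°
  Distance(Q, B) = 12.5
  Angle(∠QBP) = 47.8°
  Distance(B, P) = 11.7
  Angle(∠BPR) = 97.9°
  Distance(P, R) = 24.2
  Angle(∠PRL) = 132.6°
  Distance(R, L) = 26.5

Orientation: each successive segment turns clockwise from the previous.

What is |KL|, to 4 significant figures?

67.54

M is at the origin; MK runs at 77.0° with length 24.3, so K = (5.466, 23.68). ∠MKZ = 134.3° gives KZ at 31.30° from the x-axis; with |KZ| = 15.5, Z = (18.71, 31.73). ∠KZQ = 100.0° gives ZQ at -48.70° from the x-axis; with |ZQ| = 24.6, Q = (34.95, 13.25). ∠ZQB = 99.3° gives QB at -129.4° from the x-axis; with |QB| = 12.5, B = (27.01, 3.589). ∠QBP = 47.8° gives BP at 98.40° from the x-axis; with |BP| = 11.7, P = (25.30, 15.16). ∠BPR = 97.9° gives PR at 16.30° from the x-axis; with |PR| = 24.2, R = (48.53, 21.96). ∠PRL = 132.6° gives RL at -31.10° from the x-axis; with |RL| = 26.5, L = (71.22, 8.268). Then |KL| = |L − K| = 67.54.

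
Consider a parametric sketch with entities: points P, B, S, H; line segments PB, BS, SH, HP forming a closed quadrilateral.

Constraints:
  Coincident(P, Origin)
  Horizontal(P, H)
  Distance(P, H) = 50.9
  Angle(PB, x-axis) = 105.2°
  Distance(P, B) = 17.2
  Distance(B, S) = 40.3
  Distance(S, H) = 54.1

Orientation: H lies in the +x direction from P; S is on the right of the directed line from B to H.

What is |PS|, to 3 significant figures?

23.3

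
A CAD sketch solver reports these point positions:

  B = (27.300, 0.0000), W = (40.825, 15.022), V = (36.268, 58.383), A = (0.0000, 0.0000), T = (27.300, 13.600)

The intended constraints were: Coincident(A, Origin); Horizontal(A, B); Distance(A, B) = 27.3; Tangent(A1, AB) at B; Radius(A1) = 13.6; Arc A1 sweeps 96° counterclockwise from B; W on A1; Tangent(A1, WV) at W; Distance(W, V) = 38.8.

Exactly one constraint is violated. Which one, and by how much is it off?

Distance(W, V) = 38.8 — off by 4.80.

A = (0.00, 0.00) ✓; A.y = 0.00, B.y = 0.00 ✓; |AB| = 27.30 ✓; ∠(TB, BA) = 90.00° ✓; |TB| = 13.60 ✓; bearing(T→W) − bearing(T→B) = 96.00° ✓; |TW| = 13.60 ✓; ∠(TW, WV) = 90.00° ✓; |WV| = 43.60 ✗.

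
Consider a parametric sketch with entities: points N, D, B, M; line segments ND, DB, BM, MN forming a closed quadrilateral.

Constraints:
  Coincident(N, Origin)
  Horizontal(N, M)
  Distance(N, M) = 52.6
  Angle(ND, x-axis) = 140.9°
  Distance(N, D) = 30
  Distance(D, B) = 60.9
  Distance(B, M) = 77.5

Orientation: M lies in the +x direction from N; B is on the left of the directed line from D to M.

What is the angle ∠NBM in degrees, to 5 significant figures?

41.652°

Checks: |DB| = 60.90 ✓; |BM| = 77.50 ✓.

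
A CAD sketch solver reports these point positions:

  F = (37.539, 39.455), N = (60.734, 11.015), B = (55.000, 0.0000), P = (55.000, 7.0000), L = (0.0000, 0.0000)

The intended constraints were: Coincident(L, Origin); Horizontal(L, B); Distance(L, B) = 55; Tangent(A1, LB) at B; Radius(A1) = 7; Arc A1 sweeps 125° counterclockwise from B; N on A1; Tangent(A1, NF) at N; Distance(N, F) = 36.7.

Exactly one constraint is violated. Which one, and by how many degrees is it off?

Tangent(A1, NF) at N — off by 4.20°.

L = (0.00, 0.00) ✓; L.y = 0.00, B.y = 0.00 ✓; |LB| = 55.00 ✓; ∠(PB, BL) = 90.00° ✓; |PB| = 7.000 ✓; bearing(P→N) − bearing(P→B) = 125.0° ✓; |PN| = 7.000 ✓; ∠(PN, NF) = 85.80° ✗; |NF| = 36.70 ✓.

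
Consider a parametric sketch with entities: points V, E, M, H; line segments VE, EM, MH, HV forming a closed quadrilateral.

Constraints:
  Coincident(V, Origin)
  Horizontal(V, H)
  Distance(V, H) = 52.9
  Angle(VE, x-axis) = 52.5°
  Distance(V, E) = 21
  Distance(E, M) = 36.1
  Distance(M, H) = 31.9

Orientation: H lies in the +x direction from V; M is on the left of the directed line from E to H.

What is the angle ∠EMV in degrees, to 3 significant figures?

10.6°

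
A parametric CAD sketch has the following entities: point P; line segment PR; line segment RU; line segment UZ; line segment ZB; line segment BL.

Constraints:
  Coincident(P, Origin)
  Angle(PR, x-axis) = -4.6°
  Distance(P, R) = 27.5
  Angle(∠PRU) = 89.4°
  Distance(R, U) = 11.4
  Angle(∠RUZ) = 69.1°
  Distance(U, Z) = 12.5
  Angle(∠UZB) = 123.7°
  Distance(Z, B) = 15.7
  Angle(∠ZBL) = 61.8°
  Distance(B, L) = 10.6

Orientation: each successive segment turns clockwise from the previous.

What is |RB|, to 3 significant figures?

17.3

P is at the origin; PR runs at -4.6° with length 27.5, so R = (27.4, -2.21). ∠PRU = 89.4° gives RU at -95.2° from the x-axis; with |RU| = 11.4, U = (26.4, -13.6). ∠RUZ = 69.1° gives UZ at 154° from the x-axis; with |UZ| = 12.5, Z = (15.2, -8.06). ∠UZB = 123.7° gives ZB at 97.6° from the x-axis; with |ZB| = 15.7, B = (13.1, 7.50). Then |RB| = |B − R| = 17.3.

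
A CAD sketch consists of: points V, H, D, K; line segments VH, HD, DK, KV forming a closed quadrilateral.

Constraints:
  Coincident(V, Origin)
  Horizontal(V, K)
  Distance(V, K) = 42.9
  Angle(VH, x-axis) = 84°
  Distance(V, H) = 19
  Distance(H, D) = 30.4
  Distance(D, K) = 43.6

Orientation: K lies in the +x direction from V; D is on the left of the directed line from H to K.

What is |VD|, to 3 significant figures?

46.4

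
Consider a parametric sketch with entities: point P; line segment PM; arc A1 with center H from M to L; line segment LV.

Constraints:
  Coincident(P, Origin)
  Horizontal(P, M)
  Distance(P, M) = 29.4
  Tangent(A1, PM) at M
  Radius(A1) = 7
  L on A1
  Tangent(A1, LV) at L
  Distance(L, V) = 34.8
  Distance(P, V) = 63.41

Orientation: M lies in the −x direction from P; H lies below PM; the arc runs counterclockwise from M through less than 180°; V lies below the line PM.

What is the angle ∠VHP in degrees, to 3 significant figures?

149°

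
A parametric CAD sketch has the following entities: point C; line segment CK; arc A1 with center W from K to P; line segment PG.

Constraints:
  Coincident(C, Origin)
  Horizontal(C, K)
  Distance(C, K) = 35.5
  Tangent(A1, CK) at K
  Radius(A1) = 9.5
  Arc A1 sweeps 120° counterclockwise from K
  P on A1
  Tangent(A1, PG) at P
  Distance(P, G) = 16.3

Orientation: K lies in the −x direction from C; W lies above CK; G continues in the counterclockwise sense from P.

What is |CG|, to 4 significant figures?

45.38

C is at the origin; C and K share the same y with |CK| = 35.5 and K on the −x side, so K = (-35.50, 0.000). Tangency of A1 to CK means the radius WK is perpendicular to CK, so W = K + (0, 9.5) = (-35.50, 9.500). On A1, K sits at bearing -90° from W; a 120° counterclockwise sweep puts P at bearing 30°, so P = W + 9.5·(cos 30°, sin 30°) = (-27.27, 14.25). Tangency of A1 to PG means the radius WP is perpendicular to PG, so PG runs along (−sin 30°, cos 30°); with |PG| = 16.3, G = (-35.42, 28.37). Then |CG| = |G − C| = 45.38.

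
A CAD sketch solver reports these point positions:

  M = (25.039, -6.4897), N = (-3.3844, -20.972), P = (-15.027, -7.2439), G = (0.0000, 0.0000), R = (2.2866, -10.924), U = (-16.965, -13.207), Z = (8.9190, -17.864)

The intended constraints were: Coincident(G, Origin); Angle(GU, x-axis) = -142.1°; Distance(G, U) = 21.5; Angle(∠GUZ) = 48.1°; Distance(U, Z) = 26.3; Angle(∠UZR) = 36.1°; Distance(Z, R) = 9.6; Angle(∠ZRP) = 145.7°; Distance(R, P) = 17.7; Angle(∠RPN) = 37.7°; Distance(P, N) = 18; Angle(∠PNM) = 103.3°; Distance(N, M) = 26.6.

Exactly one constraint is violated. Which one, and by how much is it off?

Distance(N, M) = 26.6 — off by 5.30.

G = (0.00, 0.00) ✓; GU at -142.1° ✓; |GU| = 21.50 ✓; ∠GUZ = 48.10° ✓; |UZ| = 26.30 ✓; ∠UZR = 36.10° ✓; |ZR| = 9.600 ✓; ∠ZRP = 145.7° ✓; |RP| = 17.70 ✓; ∠RPN = 37.70° ✓; |PN| = 18.00 ✓; ∠PNM = 103.3° ✓; |NM| = 31.90 ✗.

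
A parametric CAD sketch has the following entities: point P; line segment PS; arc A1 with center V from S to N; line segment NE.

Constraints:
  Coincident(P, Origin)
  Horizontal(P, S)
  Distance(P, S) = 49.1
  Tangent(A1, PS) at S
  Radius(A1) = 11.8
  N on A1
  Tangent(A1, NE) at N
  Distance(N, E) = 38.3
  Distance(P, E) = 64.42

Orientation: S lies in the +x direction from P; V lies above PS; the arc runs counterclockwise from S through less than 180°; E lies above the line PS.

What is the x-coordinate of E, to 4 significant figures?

39.68

P is at the origin; P and S share the same y with |PS| = 49.1 and S on the +x side, so S = (49.10, 0.000). The tangent condition forces VS to be normal to PS, so V = S + (0, 11.8) = (49.10, 11.80). Since VN ⟂ NE (tangency), |VE| = √(11.8² + 38.3²) = 40.08 regardless of where N sits on A1. So E lies on both circle(P, 64.42) and circle(V, 40.08); the above-PS intersection is E = (39.68, 50.75). N is the foot of the tangent from E: N = (59.24, 17.83).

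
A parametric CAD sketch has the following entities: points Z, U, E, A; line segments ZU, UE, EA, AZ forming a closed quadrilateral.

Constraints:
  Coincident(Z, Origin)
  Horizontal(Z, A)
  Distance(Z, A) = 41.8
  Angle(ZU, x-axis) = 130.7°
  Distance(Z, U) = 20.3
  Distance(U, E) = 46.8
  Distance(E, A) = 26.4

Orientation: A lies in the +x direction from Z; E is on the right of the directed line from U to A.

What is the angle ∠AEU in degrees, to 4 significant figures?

98.82°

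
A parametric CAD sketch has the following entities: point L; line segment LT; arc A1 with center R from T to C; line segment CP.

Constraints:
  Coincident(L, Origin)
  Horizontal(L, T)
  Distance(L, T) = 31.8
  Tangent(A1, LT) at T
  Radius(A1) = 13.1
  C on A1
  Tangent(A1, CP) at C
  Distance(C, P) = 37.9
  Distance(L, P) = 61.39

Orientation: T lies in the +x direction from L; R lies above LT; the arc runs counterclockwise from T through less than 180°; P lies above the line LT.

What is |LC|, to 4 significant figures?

47.49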